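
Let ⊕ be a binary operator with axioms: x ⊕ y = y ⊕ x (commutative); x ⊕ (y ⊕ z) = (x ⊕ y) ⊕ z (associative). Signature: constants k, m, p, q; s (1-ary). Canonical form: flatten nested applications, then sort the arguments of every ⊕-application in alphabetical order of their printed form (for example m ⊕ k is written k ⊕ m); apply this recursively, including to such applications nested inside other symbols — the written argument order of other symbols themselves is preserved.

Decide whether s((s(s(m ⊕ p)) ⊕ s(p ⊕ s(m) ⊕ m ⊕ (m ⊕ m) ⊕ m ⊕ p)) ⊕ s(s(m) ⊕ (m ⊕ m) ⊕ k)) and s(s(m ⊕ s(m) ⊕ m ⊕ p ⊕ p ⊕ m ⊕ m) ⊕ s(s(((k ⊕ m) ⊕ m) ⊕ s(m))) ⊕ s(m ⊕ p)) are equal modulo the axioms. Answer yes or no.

Left:  s((s(s(m ⊕ p)) ⊕ s(p ⊕ s(m) ⊕ m ⊕ (m ⊕ m) ⊕ m ⊕ p)) ⊕ s(s(m) ⊕ (m ⊕ m) ⊕ k))
  Focus inside:  (s(s(m ⊕ p)) ⊕ s(p ⊕ s(m) ⊕ m ⊕ (m ⊕ m) ⊕ m ⊕ p)) ⊕ s(s(m) ⊕ (m ⊕ m) ⊕ k)
  Merge nested applications:  s(s(m ⊕ p)) ⊕ s(p ⊕ s(m) ⊕ m ⊕ (m ⊕ m) ⊕ m ⊕ p) ⊕ s(s(m) ⊕ (m ⊕ m) ⊕ k)
  Canonicalize subterm:  s(p ⊕ s(m) ⊕ m ⊕ (m ⊕ m) ⊕ m ⊕ p)  →  s(m ⊕ m ⊕ m ⊕ m ⊕ p ⊕ p ⊕ s(m))
  Simplify inside:  s(s(m) ⊕ (m ⊕ m) ⊕ k)  →  s(k ⊕ m ⊕ m ⊕ s(m))
  Sort:  s(k ⊕ m ⊕ m ⊕ s(m)) ⊕ s(m ⊕ m ⊕ m ⊕ m ⊕ p ⊕ p ⊕ s(m)) ⊕ s(s(m ⊕ p))
  Rebuild:  s(s(k ⊕ m ⊕ m ⊕ s(m)) ⊕ s(m ⊕ m ⊕ m ⊕ m ⊕ p ⊕ p ⊕ s(m)) ⊕ s(s(m ⊕ p)))
Right:  s(s(m ⊕ s(m) ⊕ m ⊕ p ⊕ p ⊕ m ⊕ m) ⊕ s(s(((k ⊕ m) ⊕ m) ⊕ s(m))) ⊕ s(m ⊕ p))
  Focus inside:  s(m ⊕ s(m) ⊕ m ⊕ p ⊕ p ⊕ m ⊕ m) ⊕ s(s(((k ⊕ m) ⊕ m) ⊕ s(m))) ⊕ s(m ⊕ p)
  Canonicalize subterm:  s(m ⊕ s(m) ⊕ m ⊕ p ⊕ p ⊕ m ⊕ m)  →  s(m ⊕ m ⊕ m ⊕ m ⊕ p ⊕ p ⊕ s(m))
  Canonicalize subterm:  s(s(((k ⊕ m) ⊕ m) ⊕ s(m)))  →  s(s(k ⊕ m ⊕ m ⊕ s(m)))
  Order the arguments:  s(m ⊕ m ⊕ m ⊕ m ⊕ p ⊕ p ⊕ s(m)) ⊕ s(m ⊕ p) ⊕ s(s(k ⊕ m ⊕ m ⊕ s(m)))
  Put back:  s(s(m ⊕ m ⊕ m ⊕ m ⊕ p ⊕ p ⊕ s(m)) ⊕ s(m ⊕ p) ⊕ s(s(k ⊕ m ⊕ m ⊕ s(m))))

Answer: no — s(s(k ⊕ m ⊕ m ⊕ s(m)) ⊕ s(m ⊕ m ⊕ m ⊕ m ⊕ p ⊕ p ⊕ s(m)) ⊕ s(s(m ⊕ p))) vs s(s(m ⊕ m ⊕ m ⊕ m ⊕ p ⊕ p ⊕ s(m)) ⊕ s(m ⊕ p) ⊕ s(s(k ⊕ m ⊕ m ⊕ s(m))))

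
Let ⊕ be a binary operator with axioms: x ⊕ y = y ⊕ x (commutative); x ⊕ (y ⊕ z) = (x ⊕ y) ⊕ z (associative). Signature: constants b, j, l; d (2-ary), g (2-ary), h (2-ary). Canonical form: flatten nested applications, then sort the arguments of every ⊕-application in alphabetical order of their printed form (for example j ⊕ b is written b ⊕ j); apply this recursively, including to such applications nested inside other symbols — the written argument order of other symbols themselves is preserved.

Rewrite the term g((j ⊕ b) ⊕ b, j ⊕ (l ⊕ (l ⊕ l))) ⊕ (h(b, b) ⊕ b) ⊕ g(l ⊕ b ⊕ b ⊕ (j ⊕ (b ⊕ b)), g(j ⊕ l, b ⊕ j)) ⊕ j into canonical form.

Answer: b ⊕ g(b ⊕ b ⊕ b ⊕ b ⊕ j ⊕ l, g(j ⊕ l, b ⊕ j)) ⊕ g(b ⊕ b ⊕ j, j ⊕ l ⊕ l ⊕ l) ⊕ h(b, b) ⊕ j

Derivation:
Un-nest:  g((j ⊕ b) ⊕ b, j ⊕ (l ⊕ (l ⊕ l))) ⊕ h(b, b) ⊕ b ⊕ g(l ⊕ b ⊕ b ⊕ (j ⊕ (b ⊕ b)), g(j ⊕ l, b ⊕ j)) ⊕ j
Simplify inside:  g((j ⊕ b) ⊕ b, j ⊕ (l ⊕ (l ⊕ l)))  →  g(b ⊕ b ⊕ j, j ⊕ l ⊕ l ⊕ l)
Inside:  g(l ⊕ b ⊕ b ⊕ (j ⊕ (b ⊕ b)), g(j ⊕ l, b ⊕ j))  →  g(b ⊕ b ⊕ b ⊕ b ⊕ j ⊕ l, g(j ⊕ l, b ⊕ j))
Sort arguments:  b ⊕ g(b ⊕ b ⊕ b ⊕ b ⊕ j ⊕ l, g(j ⊕ l, b ⊕ j)) ⊕ g(b ⊕ b ⊕ j, j ⊕ l ⊕ l ⊕ l) ⊕ h(b, b) ⊕ j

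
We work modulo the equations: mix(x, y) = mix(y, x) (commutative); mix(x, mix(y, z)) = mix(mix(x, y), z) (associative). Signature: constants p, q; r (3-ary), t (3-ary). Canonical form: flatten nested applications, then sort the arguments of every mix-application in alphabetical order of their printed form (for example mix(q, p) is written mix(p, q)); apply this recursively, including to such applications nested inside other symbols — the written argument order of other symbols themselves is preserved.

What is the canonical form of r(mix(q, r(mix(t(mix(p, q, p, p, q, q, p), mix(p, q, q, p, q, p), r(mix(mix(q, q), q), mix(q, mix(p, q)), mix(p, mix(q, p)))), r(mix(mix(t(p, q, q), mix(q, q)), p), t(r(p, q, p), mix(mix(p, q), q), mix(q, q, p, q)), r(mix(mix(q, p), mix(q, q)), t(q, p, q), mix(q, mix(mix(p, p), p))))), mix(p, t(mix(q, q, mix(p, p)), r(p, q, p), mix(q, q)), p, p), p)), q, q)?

Answer: r(mix(q, r(mix(r(mix(p, q, q, t(p, q, q)), t(r(p, q, p), mix(p, q, q), mix(p, q, q, q)), r(mix(p, q, q, q), t(q, p, q), mix(p, p, p, q))), t(mix(p, p, p, p, q, q, q), mix(p, p, p, q, q, q), r(mix(q, q, q), mix(p, q, q), mix(p, p, q)))), mix(p, p, p, t(mix(p, p, q, q), r(p, q, p), mix(q, q))), p)), q, q)

Derivation:
Work inside:  mix(q, r(mix(t(mix(p, q, p, p, q, q, p), mix(p, q, q, p, q, p), r(mix(mix(q, q), q), mix(q, mix(p, q)), mix(p, mix(q, p)))), r(mix(mix(t(p, q, q), mix(q, q)), p), t(r(p, q, p), mix(mix(p, q), q), mix(q, q, p, q)), r(mix(mix(q, p), mix(q, q)), t(q, p, q), mix(q, mix(mix(p, p), p))))), mix(p, t(mix(q, q, mix(p, p)), r(p, q, p), mix(q, q)), p, p), p))
Inside:  r(mix(t(mix(p, q, p, p, q, q, p), mix(p, q, q, p, q, p), r(mix(mix(q, q), q), mix(q, mix(p, q)), mix(p, mix(q, p)))), r(mix(mix(t(p, q, q), mix(q, q)), p), t(r(p, q, p), mix(mix(p, q), q), mix(q, q, p, q)), r(mix(mix(q, p), mix(q, q)), t(q, p, q), mix(q, mix(mix(p, p), p))))), mix(p, t(mix(q, q, mix(p, p)), r(p, q, p), mix(q, q)), p, p), p)  →  r(mix(r(mix(p, q, q, t(p, q, q)), t(r(p, q, p), mix(p, q, q), mix(p, q, q, q)), r(mix(p, q, q, q), t(q, p, q), mix(p, p, p, q))), t(mix(p, p, p, p, q, q, q), mix(p, p, p, q, q, q), r(mix(q, q, q), mix(p, q, q), mix(p, p, q)))), mix(p, p, p, t(mix(p, p, q, q), r(p, q, p), mix(q, q))), p)
Order the arguments:  mix(q, r(mix(r(mix(p, q, q, t(p, q, q)), t(r(p, q, p), mix(p, q, q), mix(p, q, q, q)), r(mix(p, q, q, q), t(q, p, q), mix(p, p, p, q))), t(mix(p, p, p, p, q, q, q), mix(p, p, p, q, q, q), r(mix(q, q, q), mix(p, q, q), mix(p, p, q)))), mix(p, p, p, t(mix(p, p, q, q), r(p, q, p), mix(q, q))), p))
Reassemble:  r(mix(q, r(mix(r(mix(p, q, q, t(p, q, q)), t(r(p, q, p), mix(p, q, q), mix(p, q, q, q)), r(mix(p, q, q, q), t(q, p, q), mix(p, p, p, q))), t(mix(p, p, p, p, q, q, q), mix(p, p, p, q, q, q), r(mix(q, q, q), mix(p, q, q), mix(p, p, q)))), mix(p, p, p, t(mix(p, p, q, q), r(p, q, p), mix(q, q))), p)), q, q)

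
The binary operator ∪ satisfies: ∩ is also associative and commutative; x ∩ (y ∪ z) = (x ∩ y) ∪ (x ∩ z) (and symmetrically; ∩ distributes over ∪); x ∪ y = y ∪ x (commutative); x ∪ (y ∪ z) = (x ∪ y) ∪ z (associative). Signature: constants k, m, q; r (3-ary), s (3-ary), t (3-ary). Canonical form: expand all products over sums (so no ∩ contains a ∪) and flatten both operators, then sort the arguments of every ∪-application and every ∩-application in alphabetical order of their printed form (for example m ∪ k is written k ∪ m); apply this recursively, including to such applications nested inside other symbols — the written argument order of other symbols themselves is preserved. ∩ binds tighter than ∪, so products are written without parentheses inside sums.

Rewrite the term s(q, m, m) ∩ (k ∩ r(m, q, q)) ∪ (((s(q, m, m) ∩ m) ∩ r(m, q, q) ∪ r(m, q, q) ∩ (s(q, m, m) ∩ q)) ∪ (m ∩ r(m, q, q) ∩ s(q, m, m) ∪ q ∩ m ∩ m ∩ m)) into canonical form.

Answer: k ∩ r(m, q, q) ∩ s(q, m, m) ∪ m ∩ m ∩ m ∩ q ∪ m ∩ r(m, q, q) ∩ s(q, m, m) ∪ m ∩ r(m, q, q) ∩ s(q, m, m) ∪ q ∩ r(m, q, q) ∩ s(q, m, m)

Derivation:
Flatten:  k ∩ r(m, q, q) ∩ s(q, m, m) ∪ m ∩ r(m, q, q) ∩ s(q, m, m) ∪ q ∩ r(m, q, q) ∩ s(q, m, m) ∪ m ∩ r(m, q, q) ∩ s(q, m, m) ∪ m ∩ m ∩ m ∩ q
Sort:  k ∩ r(m, q, q) ∩ s(q, m, m) ∪ m ∩ m ∩ m ∩ q ∪ m ∩ r(m, q, q) ∩ s(q, m, m) ∪ m ∩ r(m, q, q) ∩ s(q, m, m) ∪ q ∩ r(m, q, q) ∩ s(q, m, m)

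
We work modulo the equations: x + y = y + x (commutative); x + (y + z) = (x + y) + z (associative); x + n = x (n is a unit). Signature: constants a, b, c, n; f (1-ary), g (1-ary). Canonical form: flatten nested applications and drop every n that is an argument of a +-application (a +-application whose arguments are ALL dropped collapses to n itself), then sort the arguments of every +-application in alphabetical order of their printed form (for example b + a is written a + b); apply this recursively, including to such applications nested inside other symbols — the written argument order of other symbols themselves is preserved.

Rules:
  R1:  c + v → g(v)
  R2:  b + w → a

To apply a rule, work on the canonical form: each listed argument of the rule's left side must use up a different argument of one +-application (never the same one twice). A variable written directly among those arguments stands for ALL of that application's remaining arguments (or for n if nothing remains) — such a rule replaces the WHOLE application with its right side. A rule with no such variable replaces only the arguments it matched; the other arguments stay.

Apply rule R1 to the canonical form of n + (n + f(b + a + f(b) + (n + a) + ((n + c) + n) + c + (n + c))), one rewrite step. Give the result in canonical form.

Answer: f(g(a + a + b + c + c + f(b)))

Derivation:
Canonical form:  f(a + a + b + c + c + c + f(b))
Match R1:  consume c;  v := a + a + b + c + c + f(b)
The extension variable absorbs all remaining arguments, so the whole application is rewritten.
Result:  f(g(a + a + b + c + c + f(b)))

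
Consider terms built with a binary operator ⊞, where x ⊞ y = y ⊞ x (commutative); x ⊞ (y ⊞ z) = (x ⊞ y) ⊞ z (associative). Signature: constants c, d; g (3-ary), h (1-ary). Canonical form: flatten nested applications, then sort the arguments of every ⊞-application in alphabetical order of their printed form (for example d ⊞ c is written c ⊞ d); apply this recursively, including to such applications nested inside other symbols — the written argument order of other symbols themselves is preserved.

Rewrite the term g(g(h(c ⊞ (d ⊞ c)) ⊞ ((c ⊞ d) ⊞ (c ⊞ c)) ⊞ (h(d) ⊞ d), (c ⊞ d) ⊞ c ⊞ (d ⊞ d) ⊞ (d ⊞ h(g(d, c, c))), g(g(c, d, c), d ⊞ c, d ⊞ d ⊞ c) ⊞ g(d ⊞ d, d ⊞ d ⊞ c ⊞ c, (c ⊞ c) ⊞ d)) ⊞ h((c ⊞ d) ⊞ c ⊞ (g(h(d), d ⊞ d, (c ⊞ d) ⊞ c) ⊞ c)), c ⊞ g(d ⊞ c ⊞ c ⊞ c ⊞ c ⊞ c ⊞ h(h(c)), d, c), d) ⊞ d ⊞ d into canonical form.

Simplify inside:  g(g(h(c ⊞ (d ⊞ c)) ⊞ ((c ⊞ d) ⊞ (c ⊞ c)) ⊞ (h(d) ⊞ d), (c ⊞ d) ⊞ c ⊞ (d ⊞ d) ⊞ (d ⊞ h(g(d, c, c))), g(g(c, d, c), d ⊞ c, d ⊞ d ⊞ c) ⊞ g(d ⊞ d, d ⊞ d ⊞ c ⊞ c, (c ⊞ c) ⊞ d)) ⊞ h((c ⊞ d) ⊞ c ⊞ (g(h(d), d ⊞ d, (c ⊞ d) ⊞ c) ⊞ c)), c ⊞ g(d ⊞ c ⊞ c ⊞ c ⊞ c ⊞ c ⊞ h(h(c)), d, c), d)  →  g(g(c ⊞ c ⊞ c ⊞ d ⊞ d ⊞ h(c ⊞ c ⊞ d) ⊞ h(d), c ⊞ c ⊞ d ⊞ d ⊞ d ⊞ d ⊞ h(g(d, c, c)), g(d ⊞ d, c ⊞ c ⊞ d ⊞ d, c ⊞ c ⊞ d) ⊞ g(g(c, d, c), c ⊞ d, c ⊞ d ⊞ d)) ⊞ h(c ⊞ c ⊞ c ⊞ d ⊞ g(h(d), d ⊞ d, c ⊞ c ⊞ d)), c ⊞ g(c ⊞ c ⊞ c ⊞ c ⊞ c ⊞ d ⊞ h(h(c)), d, c), d)
Sort:  d ⊞ d ⊞ g(g(c ⊞ c ⊞ c ⊞ d ⊞ d ⊞ h(c ⊞ c ⊞ d) ⊞ h(d), c ⊞ c ⊞ d ⊞ d ⊞ d ⊞ d ⊞ h(g(d, c, c)), g(d ⊞ d, c ⊞ c ⊞ d ⊞ d, c ⊞ c ⊞ d) ⊞ g(g(c, d, c), c ⊞ d, c ⊞ d ⊞ d)) ⊞ h(c ⊞ c ⊞ c ⊞ d ⊞ g(h(d), d ⊞ d, c ⊞ c ⊞ d)), c ⊞ g(c ⊞ c ⊞ c ⊞ c ⊞ c ⊞ d ⊞ h(h(c)), d, c), d)

Answer: d ⊞ d ⊞ g(g(c ⊞ c ⊞ c ⊞ d ⊞ d ⊞ h(c ⊞ c ⊞ d) ⊞ h(d), c ⊞ c ⊞ d ⊞ d ⊞ d ⊞ d ⊞ h(g(d, c, c)), g(d ⊞ d, c ⊞ c ⊞ d ⊞ d, c ⊞ c ⊞ d) ⊞ g(g(c, d, c), c ⊞ d, c ⊞ d ⊞ d)) ⊞ h(c ⊞ c ⊞ c ⊞ d ⊞ g(h(d), d ⊞ d, c ⊞ c ⊞ d)), c ⊞ g(c ⊞ c ⊞ c ⊞ c ⊞ c ⊞ d ⊞ h(h(c)), d, c), d)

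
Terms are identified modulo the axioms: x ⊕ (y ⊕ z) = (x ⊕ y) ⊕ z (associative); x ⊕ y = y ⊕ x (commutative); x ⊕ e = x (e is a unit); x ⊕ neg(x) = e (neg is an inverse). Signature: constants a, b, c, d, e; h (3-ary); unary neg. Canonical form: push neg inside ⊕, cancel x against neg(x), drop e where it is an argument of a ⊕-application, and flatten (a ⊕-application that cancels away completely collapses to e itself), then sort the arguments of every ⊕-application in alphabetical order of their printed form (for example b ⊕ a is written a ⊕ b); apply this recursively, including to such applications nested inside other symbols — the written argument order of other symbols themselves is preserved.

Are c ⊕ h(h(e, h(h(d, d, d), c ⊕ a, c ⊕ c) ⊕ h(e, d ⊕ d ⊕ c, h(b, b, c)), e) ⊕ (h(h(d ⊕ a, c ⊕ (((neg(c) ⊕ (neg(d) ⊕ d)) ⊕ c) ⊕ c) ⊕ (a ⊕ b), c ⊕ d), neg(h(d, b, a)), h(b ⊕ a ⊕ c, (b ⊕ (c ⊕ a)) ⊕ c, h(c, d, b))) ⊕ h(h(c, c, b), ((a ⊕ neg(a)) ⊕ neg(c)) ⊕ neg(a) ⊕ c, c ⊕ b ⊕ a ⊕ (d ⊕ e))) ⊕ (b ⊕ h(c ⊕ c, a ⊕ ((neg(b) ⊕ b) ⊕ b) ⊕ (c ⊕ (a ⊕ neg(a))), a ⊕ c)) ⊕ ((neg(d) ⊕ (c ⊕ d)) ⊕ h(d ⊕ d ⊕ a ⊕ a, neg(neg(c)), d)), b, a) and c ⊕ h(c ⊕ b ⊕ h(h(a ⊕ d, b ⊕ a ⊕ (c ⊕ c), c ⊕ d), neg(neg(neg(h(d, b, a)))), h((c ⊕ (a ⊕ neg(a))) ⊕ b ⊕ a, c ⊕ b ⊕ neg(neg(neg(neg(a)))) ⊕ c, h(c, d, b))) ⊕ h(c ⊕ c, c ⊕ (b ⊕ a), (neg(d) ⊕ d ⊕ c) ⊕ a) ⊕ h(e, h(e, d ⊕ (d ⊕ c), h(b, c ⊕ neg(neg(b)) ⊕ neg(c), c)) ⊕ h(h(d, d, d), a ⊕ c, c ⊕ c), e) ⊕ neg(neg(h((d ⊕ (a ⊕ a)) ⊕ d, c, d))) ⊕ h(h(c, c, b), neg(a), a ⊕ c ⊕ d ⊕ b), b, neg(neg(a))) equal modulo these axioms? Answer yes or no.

Answer: yes — both canonical forms are c ⊕ h(b ⊕ c ⊕ h(a ⊕ a ⊕ d ⊕ d, c, d) ⊕ h(c ⊕ c, a ⊕ b ⊕ c, a ⊕ c) ⊕ h(e, h(e, c ⊕ d ⊕ d, h(b, b, c)) ⊕ h(h(d, d, d), a ⊕ c, c ⊕ c), e) ⊕ h(h(a ⊕ d, a ⊕ b ⊕ c ⊕ c, c ⊕ d), neg(h(d, b, a)), h(a ⊕ b ⊕ c, a ⊕ b ⊕ c ⊕ c, h(c, d, b))) ⊕ h(h(c, c, b), neg(a), a ⊕ b ⊕ c ⊕ d), b, a)

Derivation:
Left:  c ⊕ h(h(e, h(h(d, d, d), c ⊕ a, c ⊕ c) ⊕ h(e, d ⊕ d ⊕ c, h(b, b, c)), e) ⊕ (h(h(d ⊕ a, c ⊕ (((neg(c) ⊕ (neg(d) ⊕ d)) ⊕ c) ⊕ c) ⊕ (a ⊕ b), c ⊕ d), neg(h(d, b, a)), h(b ⊕ a ⊕ c, (b ⊕ (c ⊕ a)) ⊕ c, h(c, d, b))) ⊕ h(h(c, c, b), ((a ⊕ neg(a)) ⊕ neg(c)) ⊕ neg(a) ⊕ c, c ⊕ b ⊕ a ⊕ (d ⊕ e))) ⊕ (b ⊕ h(c ⊕ c, a ⊕ ((neg(b) ⊕ b) ⊕ b) ⊕ (c ⊕ (a ⊕ neg(a))), a ⊕ c)) ⊕ ((neg(d) ⊕ (c ⊕ d)) ⊕ h(d ⊕ d ⊕ a ⊕ a, neg(neg(c)), d)), b, a)
  Push neg inside:  distribute neg over ⊕ and collapse double neg
  Combine occurrences:  c ⊕ h(b ⊕ c ⊕ h(a ⊕ a ⊕ d ⊕ d, c, d) ⊕ h(c ⊕ c, a ⊕ b ⊕ c, a ⊕ c) ⊕ h(e, h(e, c ⊕ d ⊕ d, h(b, b, c)) ⊕ h(h(d, d, d), a ⊕ c, c ⊕ c), e) ⊕ h(h(a ⊕ d, a ⊕ b ⊕ c ⊕ c, c ⊕ d), neg(h(d, b, a)), h(a ⊕ b ⊕ c, a ⊕ b ⊕ c ⊕ c, h(c, d, b))) ⊕ h(h(c, c, b), neg(a), a ⊕ b ⊕ c ⊕ d), b, a)
Right:  c ⊕ h(c ⊕ b ⊕ h(h(a ⊕ d, b ⊕ a ⊕ (c ⊕ c), c ⊕ d), neg(neg(neg(h(d, b, a)))), h((c ⊕ (a ⊕ neg(a))) ⊕ b ⊕ a, c ⊕ b ⊕ neg(neg(neg(neg(a)))) ⊕ c, h(c, d, b))) ⊕ h(c ⊕ c, c ⊕ (b ⊕ a), (neg(d) ⊕ d ⊕ c) ⊕ a) ⊕ h(e, h(e, d ⊕ (d ⊕ c), h(b, c ⊕ neg(neg(b)) ⊕ neg(c), c)) ⊕ h(h(d, d, d), a ⊕ c, c ⊕ c), e) ⊕ neg(neg(h((d ⊕ (a ⊕ a)) ⊕ d, c, d))) ⊕ h(h(c, c, b), neg(a), a ⊕ c ⊕ d ⊕ b), b, neg(neg(a)))
  Push neg inside:  distribute neg over ⊕ and collapse double neg
  Combine occurrences:  c ⊕ h(b ⊕ c ⊕ h(a ⊕ a ⊕ d ⊕ d, c, d) ⊕ h(c ⊕ c, a ⊕ b ⊕ c, a ⊕ c) ⊕ h(e, h(e, c ⊕ d ⊕ d, h(b, b, c)) ⊕ h(h(d, d, d), a ⊕ c, c ⊕ c), e) ⊕ h(h(a ⊕ d, a ⊕ b ⊕ c ⊕ c, c ⊕ d), neg(h(d, b, a)), h(a ⊕ b ⊕ c, a ⊕ b ⊕ c ⊕ c, h(c, d, b))) ⊕ h(h(c, c, b), neg(a), a ⊕ b ⊕ c ⊕ d), b, a)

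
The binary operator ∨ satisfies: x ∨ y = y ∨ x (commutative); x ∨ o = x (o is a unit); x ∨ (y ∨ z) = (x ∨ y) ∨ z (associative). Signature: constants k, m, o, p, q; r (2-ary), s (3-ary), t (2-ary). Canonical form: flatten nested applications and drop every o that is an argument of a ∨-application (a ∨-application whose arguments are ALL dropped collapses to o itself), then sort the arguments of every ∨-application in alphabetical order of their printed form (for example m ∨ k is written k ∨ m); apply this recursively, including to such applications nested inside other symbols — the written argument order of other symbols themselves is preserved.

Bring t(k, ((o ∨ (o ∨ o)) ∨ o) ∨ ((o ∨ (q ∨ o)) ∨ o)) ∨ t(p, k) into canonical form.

Answer: t(k, q) ∨ t(p, k)

Derivation:
Simplify inside:  t(k, ((o ∨ (o ∨ o)) ∨ o) ∨ ((o ∨ (q ∨ o)) ∨ o))  →  t(k, q)
Sort arguments:  t(k, q) ∨ t(p, k)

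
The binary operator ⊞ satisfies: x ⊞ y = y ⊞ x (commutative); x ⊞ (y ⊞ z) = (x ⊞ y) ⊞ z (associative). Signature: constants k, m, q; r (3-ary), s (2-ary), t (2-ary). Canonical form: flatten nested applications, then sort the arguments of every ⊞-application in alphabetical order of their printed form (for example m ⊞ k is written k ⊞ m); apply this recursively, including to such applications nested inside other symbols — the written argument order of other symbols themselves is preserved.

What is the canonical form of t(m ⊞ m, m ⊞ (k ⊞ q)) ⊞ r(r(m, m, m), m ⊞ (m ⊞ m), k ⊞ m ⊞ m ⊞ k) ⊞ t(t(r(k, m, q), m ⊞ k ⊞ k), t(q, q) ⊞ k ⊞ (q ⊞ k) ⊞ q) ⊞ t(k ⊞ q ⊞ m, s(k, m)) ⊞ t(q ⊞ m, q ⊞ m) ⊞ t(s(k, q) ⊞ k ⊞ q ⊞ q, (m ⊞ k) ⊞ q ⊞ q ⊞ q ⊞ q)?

Answer: r(r(m, m, m), m ⊞ m ⊞ m, k ⊞ k ⊞ m ⊞ m) ⊞ t(k ⊞ m ⊞ q, s(k, m)) ⊞ t(k ⊞ q ⊞ q ⊞ s(k, q), k ⊞ m ⊞ q ⊞ q ⊞ q ⊞ q) ⊞ t(m ⊞ m, k ⊞ m ⊞ q) ⊞ t(m ⊞ q, m ⊞ q) ⊞ t(t(r(k, m, q), k ⊞ k ⊞ m), k ⊞ k ⊞ q ⊞ q ⊞ t(q, q))

Derivation:
Canonicalize subterm:  t(m ⊞ m, m ⊞ (k ⊞ q))  →  t(m ⊞ m, k ⊞ m ⊞ q)
Inside:  r(r(m, m, m), m ⊞ (m ⊞ m), k ⊞ m ⊞ m ⊞ k)  →  r(r(m, m, m), m ⊞ m ⊞ m, k ⊞ k ⊞ m ⊞ m)
Simplify inside:  t(t(r(k, m, q), m ⊞ k ⊞ k), t(q, q) ⊞ k ⊞ (q ⊞ k) ⊞ q)  →  t(t(r(k, m, q), k ⊞ k ⊞ m), k ⊞ k ⊞ q ⊞ q ⊞ t(q, q))
Order the arguments:  r(r(m, m, m), m ⊞ m ⊞ m, k ⊞ k ⊞ m ⊞ m) ⊞ t(k ⊞ m ⊞ q, s(k, m)) ⊞ t(k ⊞ q ⊞ q ⊞ s(k, q), k ⊞ m ⊞ q ⊞ q ⊞ q ⊞ q) ⊞ t(m ⊞ m, k ⊞ m ⊞ q) ⊞ t(m ⊞ q, m ⊞ q) ⊞ t(t(r(k, m, q), k ⊞ k ⊞ m), k ⊞ k ⊞ q ⊞ q ⊞ t(q, q))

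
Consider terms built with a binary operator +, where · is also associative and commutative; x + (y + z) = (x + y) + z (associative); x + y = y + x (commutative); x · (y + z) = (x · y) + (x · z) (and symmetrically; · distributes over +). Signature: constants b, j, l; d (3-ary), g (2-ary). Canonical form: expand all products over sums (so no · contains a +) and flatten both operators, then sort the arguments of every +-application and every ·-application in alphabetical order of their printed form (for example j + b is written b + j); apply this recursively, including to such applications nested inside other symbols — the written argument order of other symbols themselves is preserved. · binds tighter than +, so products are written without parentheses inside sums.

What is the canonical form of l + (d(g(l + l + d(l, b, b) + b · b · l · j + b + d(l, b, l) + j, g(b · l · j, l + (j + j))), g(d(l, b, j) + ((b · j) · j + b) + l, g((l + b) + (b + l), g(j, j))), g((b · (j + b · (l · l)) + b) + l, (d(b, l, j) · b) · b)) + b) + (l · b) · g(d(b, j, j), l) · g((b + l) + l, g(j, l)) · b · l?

Answer: b + b · b · g(b + l + l, g(j, l)) · g(d(b, j, j), l) · l · l + d(g(b + b · b · j · l + d(l, b, b) + d(l, b, l) + j + l + l, g(b · j · l, j + j + l)), g(b + b · j · j + d(l, b, j) + l, g(b + b + l + l, g(j, j))), g(b + b · b · l · l + b · j + l, b · b · d(b, l, j))) + l

Derivation:
Expand products over sums:  l + d(g(b + b · b · j · l + d(l, b, b) + d(l, b, l) + j + l + l, g(b · j · l, j + j + l)), g(b + b · j · j + d(l, b, j) + l, g(b + b + l + l, g(j, j))), g(b + b · b · l · l + b · j + l, b · b · d(b, l, j))) + b + b · b · g(b + l + l, g(j, l)) · g(d(b, j, j), l) · l · l
Sort:  b + b · b · g(b + l + l, g(j, l)) · g(d(b, j, j), l) · l · l + d(g(b + b · b · j · l + d(l, b, b) + d(l, b, l) + j + l + l, g(b · j · l, j + j + l)), g(b + b · j · j + d(l, b, j) + l, g(b + b + l + l, g(j, j))), g(b + b · b · l · l + b · j + l, b · b · d(b, l, j))) + l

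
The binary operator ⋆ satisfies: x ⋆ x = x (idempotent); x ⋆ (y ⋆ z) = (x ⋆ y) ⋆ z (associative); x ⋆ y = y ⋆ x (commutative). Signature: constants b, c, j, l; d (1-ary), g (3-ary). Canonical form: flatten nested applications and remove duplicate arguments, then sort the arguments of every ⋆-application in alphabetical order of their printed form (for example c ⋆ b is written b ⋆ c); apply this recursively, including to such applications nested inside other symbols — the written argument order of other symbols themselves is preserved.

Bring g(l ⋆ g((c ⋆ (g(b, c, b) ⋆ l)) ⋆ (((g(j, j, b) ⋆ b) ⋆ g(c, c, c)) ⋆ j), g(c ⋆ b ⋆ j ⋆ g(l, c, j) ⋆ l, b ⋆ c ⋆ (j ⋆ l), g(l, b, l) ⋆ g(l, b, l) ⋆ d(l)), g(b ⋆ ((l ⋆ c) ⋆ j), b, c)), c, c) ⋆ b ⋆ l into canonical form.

Answer: b ⋆ g(g(b ⋆ c ⋆ g(b, c, b) ⋆ g(c, c, c) ⋆ g(j, j, b) ⋆ j ⋆ l, g(b ⋆ c ⋆ g(l, c, j) ⋆ j ⋆ l, b ⋆ c ⋆ j ⋆ l, d(l) ⋆ g(l, b, l)), g(b ⋆ c ⋆ j ⋆ l, b, c)) ⋆ l, c, c) ⋆ l

Derivation:
Inside:  g(l ⋆ g((c ⋆ (g(b, c, b) ⋆ l)) ⋆ (((g(j, j, b) ⋆ b) ⋆ g(c, c, c)) ⋆ j), g(c ⋆ b ⋆ j ⋆ g(l, c, j) ⋆ l, b ⋆ c ⋆ (j ⋆ l), g(l, b, l) ⋆ g(l, b, l) ⋆ d(l)), g(b ⋆ ((l ⋆ c) ⋆ j), b, c)), c, c)  →  g(g(b ⋆ c ⋆ g(b, c, b) ⋆ g(c, c, c) ⋆ g(j, j, b) ⋆ j ⋆ l, g(b ⋆ c ⋆ g(l, c, j) ⋆ j ⋆ l, b ⋆ c ⋆ j ⋆ l, d(l) ⋆ g(l, b, l)), g(b ⋆ c ⋆ j ⋆ l, b, c)) ⋆ l, c, c)
Order the arguments:  b ⋆ g(g(b ⋆ c ⋆ g(b, c, b) ⋆ g(c, c, c) ⋆ g(j, j, b) ⋆ j ⋆ l, g(b ⋆ c ⋆ g(l, c, j) ⋆ j ⋆ l, b ⋆ c ⋆ j ⋆ l, d(l) ⋆ g(l, b, l)), g(b ⋆ c ⋆ j ⋆ l, b, c)) ⋆ l, c, c) ⋆ l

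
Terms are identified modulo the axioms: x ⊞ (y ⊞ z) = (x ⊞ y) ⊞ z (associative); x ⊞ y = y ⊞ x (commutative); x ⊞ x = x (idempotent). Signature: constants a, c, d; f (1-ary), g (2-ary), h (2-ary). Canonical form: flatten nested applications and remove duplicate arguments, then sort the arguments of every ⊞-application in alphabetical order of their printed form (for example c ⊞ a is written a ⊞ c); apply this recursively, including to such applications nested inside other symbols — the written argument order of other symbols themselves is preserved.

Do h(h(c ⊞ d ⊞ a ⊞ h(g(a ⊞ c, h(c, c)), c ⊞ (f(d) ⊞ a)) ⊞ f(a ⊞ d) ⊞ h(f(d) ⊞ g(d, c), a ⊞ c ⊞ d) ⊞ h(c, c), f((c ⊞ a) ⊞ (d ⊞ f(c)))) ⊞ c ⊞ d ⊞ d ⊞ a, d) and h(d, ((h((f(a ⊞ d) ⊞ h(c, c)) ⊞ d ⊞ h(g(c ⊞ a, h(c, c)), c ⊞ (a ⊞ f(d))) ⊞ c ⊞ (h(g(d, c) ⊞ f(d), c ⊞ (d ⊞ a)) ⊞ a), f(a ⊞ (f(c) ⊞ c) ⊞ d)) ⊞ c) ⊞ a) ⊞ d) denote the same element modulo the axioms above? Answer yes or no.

Left:  h(h(c ⊞ d ⊞ a ⊞ h(g(a ⊞ c, h(c, c)), c ⊞ (f(d) ⊞ a)) ⊞ f(a ⊞ d) ⊞ h(f(d) ⊞ g(d, c), a ⊞ c ⊞ d) ⊞ h(c, c), f((c ⊞ a) ⊞ (d ⊞ f(c)))) ⊞ c ⊞ d ⊞ d ⊞ a, d)
  Work inside:  h(c ⊞ d ⊞ a ⊞ h(g(a ⊞ c, h(c, c)), c ⊞ (f(d) ⊞ a)) ⊞ f(a ⊞ d) ⊞ h(f(d) ⊞ g(d, c), a ⊞ c ⊞ d) ⊞ h(c, c), f((c ⊞ a) ⊞ (d ⊞ f(c)))) ⊞ c ⊞ d ⊞ d ⊞ a
  Simplify inside:  h(c ⊞ d ⊞ a ⊞ h(g(a ⊞ c, h(c, c)), c ⊞ (f(d) ⊞ a)) ⊞ f(a ⊞ d) ⊞ h(f(d) ⊞ g(d, c), a ⊞ c ⊞ d) ⊞ h(c, c), f((c ⊞ a) ⊞ (d ⊞ f(c))))  →  h(a ⊞ c ⊞ d ⊞ f(a ⊞ d) ⊞ h(c, c) ⊞ h(f(d) ⊞ g(d, c), a ⊞ c ⊞ d) ⊞ h(g(a ⊞ c, h(c, c)), a ⊞ c ⊞ f(d)), f(a ⊞ c ⊞ d ⊞ f(c)))
  Idempotence:  drop duplicate d
  Order the arguments:  a ⊞ c ⊞ d ⊞ h(a ⊞ c ⊞ d ⊞ f(a ⊞ d) ⊞ h(c, c) ⊞ h(f(d) ⊞ g(d, c), a ⊞ c ⊞ d) ⊞ h(g(a ⊞ c, h(c, c)), a ⊞ c ⊞ f(d)), f(a ⊞ c ⊞ d ⊞ f(c)))
  Put back:  h(a ⊞ c ⊞ d ⊞ h(a ⊞ c ⊞ d ⊞ f(a ⊞ d) ⊞ h(c, c) ⊞ h(f(d) ⊞ g(d, c), a ⊞ c ⊞ d) ⊞ h(g(a ⊞ c, h(c, c)), a ⊞ c ⊞ f(d)), f(a ⊞ c ⊞ d ⊞ f(c))), d)
Right:  h(d, ((h((f(a ⊞ d) ⊞ h(c, c)) ⊞ d ⊞ h(g(c ⊞ a, h(c, c)), c ⊞ (a ⊞ f(d))) ⊞ c ⊞ (h(g(d, c) ⊞ f(d), c ⊞ (d ⊞ a)) ⊞ a), f(a ⊞ (f(c) ⊞ c) ⊞ d)) ⊞ c) ⊞ a) ⊞ d)
  Focus inside:  ((h((f(a ⊞ d) ⊞ h(c, c)) ⊞ d ⊞ h(g(c ⊞ a, h(c, c)), c ⊞ (a ⊞ f(d))) ⊞ c ⊞ (h(g(d, c) ⊞ f(d), c ⊞ (d ⊞ a)) ⊞ a), f(a ⊞ (f(c) ⊞ c) ⊞ d)) ⊞ c) ⊞ a) ⊞ d
  Merge nested applications:  h((f(a ⊞ d) ⊞ h(c, c)) ⊞ d ⊞ h(g(c ⊞ a, h(c, c)), c ⊞ (a ⊞ f(d))) ⊞ c ⊞ (h(g(d, c) ⊞ f(d), c ⊞ (d ⊞ a)) ⊞ a), f(a ⊞ (f(c) ⊞ c) ⊞ d)) ⊞ c ⊞ a ⊞ d
  Canonicalize subterm:  h((f(a ⊞ d) ⊞ h(c, c)) ⊞ d ⊞ h(g(c ⊞ a, h(c, c)), c ⊞ (a ⊞ f(d))) ⊞ c ⊞ (h(g(d, c) ⊞ f(d), c ⊞ (d ⊞ a)) ⊞ a), f(a ⊞ (f(c) ⊞ c) ⊞ d))  →  h(a ⊞ c ⊞ d ⊞ f(a ⊞ d) ⊞ h(c, c) ⊞ h(f(d) ⊞ g(d, c), a ⊞ c ⊞ d) ⊞ h(g(a ⊞ c, h(c, c)), a ⊞ c ⊞ f(d)), f(a ⊞ c ⊞ d ⊞ f(c)))
  Sort:  a ⊞ c ⊞ d ⊞ h(a ⊞ c ⊞ d ⊞ f(a ⊞ d) ⊞ h(c, c) ⊞ h(f(d) ⊞ g(d, c), a ⊞ c ⊞ d) ⊞ h(g(a ⊞ c, h(c, c)), a ⊞ c ⊞ f(d)), f(a ⊞ c ⊞ d ⊞ f(c)))
  Reassemble:  h(d, a ⊞ c ⊞ d ⊞ h(a ⊞ c ⊞ d ⊞ f(a ⊞ d) ⊞ h(c, c) ⊞ h(f(d) ⊞ g(d, c), a ⊞ c ⊞ d) ⊞ h(g(a ⊞ c, h(c, c)), a ⊞ c ⊞ f(d)), f(a ⊞ c ⊞ d ⊞ f(c))))

Answer: no — h(a ⊞ c ⊞ d ⊞ h(a ⊞ c ⊞ d ⊞ f(a ⊞ d) ⊞ h(c, c) ⊞ h(f(d) ⊞ g(d, c), a ⊞ c ⊞ d) ⊞ h(g(a ⊞ c, h(c, c)), a ⊞ c ⊞ f(d)), f(a ⊞ c ⊞ d ⊞ f(c))), d) vs h(d, a ⊞ c ⊞ d ⊞ h(a ⊞ c ⊞ d ⊞ f(a ⊞ d) ⊞ h(c, c) ⊞ h(f(d) ⊞ g(d, c), a ⊞ c ⊞ d) ⊞ h(g(a ⊞ c, h(c, c)), a ⊞ c ⊞ f(d)), f(a ⊞ c ⊞ d ⊞ f(c))))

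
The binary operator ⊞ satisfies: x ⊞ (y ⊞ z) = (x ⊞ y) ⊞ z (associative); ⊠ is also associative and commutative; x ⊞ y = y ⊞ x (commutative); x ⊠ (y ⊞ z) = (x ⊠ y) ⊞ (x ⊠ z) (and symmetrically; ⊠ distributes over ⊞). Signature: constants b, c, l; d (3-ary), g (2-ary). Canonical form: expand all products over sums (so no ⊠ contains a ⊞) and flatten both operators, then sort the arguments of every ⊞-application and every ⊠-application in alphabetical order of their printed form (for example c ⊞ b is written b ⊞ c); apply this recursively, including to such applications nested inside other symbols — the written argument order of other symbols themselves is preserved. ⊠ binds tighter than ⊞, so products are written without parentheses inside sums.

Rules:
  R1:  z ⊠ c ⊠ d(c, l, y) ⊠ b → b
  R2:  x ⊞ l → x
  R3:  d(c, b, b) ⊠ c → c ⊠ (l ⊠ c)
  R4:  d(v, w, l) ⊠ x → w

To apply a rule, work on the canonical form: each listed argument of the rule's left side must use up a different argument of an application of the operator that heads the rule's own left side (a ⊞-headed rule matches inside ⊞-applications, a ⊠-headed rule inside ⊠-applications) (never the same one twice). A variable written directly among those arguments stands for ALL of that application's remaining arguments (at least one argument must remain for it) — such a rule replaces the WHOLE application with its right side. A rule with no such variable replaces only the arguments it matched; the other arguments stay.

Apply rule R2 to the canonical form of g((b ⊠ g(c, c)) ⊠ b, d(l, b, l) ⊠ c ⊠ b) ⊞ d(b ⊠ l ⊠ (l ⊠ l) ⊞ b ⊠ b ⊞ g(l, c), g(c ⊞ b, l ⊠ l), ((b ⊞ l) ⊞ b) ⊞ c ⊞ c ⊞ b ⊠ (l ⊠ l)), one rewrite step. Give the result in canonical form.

Answer: d(b ⊠ b ⊞ b ⊠ l ⊠ l ⊠ l ⊞ g(l, c), g(b ⊞ c, l ⊠ l), b ⊞ b ⊞ b ⊠ l ⊠ l ⊞ c ⊞ c) ⊞ g(b ⊠ b ⊠ g(c, c), b ⊠ c ⊠ d(l, b, l))

Derivation:
Canonical form:  d(b ⊠ b ⊞ b ⊠ l ⊠ l ⊠ l ⊞ g(l, c), g(b ⊞ c, l ⊠ l), b ⊞ b ⊞ b ⊠ l ⊠ l ⊞ c ⊞ c ⊞ l) ⊞ g(b ⊠ b ⊠ g(c, c), b ⊠ c ⊠ d(l, b, l))
Match R2:  consume l;  x := b ⊞ b ⊞ b ⊠ l ⊠ l ⊞ c ⊞ c
The extension variable absorbs all remaining arguments, so the whole application is rewritten.
Result:  d(b ⊠ b ⊞ b ⊠ l ⊠ l ⊠ l ⊞ g(l, c), g(b ⊞ c, l ⊠ l), b ⊞ b ⊞ b ⊠ l ⊠ l ⊞ c ⊞ c) ⊞ g(b ⊠ b ⊠ g(c, c), b ⊠ c ⊠ d(l, b, l))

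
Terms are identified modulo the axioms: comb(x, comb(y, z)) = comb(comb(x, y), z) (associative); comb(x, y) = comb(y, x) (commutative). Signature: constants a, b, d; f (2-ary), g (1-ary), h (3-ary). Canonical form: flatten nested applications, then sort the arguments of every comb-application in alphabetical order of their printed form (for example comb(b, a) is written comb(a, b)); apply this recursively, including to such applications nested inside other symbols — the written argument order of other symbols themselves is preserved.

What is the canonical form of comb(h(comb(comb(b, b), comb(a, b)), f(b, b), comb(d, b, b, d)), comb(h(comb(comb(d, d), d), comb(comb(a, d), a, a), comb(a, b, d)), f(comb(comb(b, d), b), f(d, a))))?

Answer: comb(f(comb(b, b, d), f(d, a)), h(comb(a, b, b, b), f(b, b), comb(b, b, d, d)), h(comb(d, d, d), comb(a, a, a, d), comb(a, b, d)))

Derivation:
Merge nested applications:  comb(h(comb(comb(b, b), comb(a, b)), f(b, b), comb(d, b, b, d)), h(comb(comb(d, d), d), comb(comb(a, d), a, a), comb(a, b, d)), f(comb(comb(b, d), b), f(d, a)))
Canonicalize subterm:  h(comb(comb(b, b), comb(a, b)), f(b, b), comb(d, b, b, d))  →  h(comb(a, b, b, b), f(b, b), comb(b, b, d, d))
Canonicalize subterm:  h(comb(comb(d, d), d), comb(comb(a, d), a, a), comb(a, b, d))  →  h(comb(d, d, d), comb(a, a, a, d), comb(a, b, d))
Simplify inside:  f(comb(comb(b, d), b), f(d, a))  →  f(comb(b, b, d), f(d, a))
Order the arguments:  comb(f(comb(b, b, d), f(d, a)), h(comb(a, b, b, b), f(b, b), comb(b, b, d, d)), h(comb(d, d, d), comb(a, a, a, d), comb(a, b, d)))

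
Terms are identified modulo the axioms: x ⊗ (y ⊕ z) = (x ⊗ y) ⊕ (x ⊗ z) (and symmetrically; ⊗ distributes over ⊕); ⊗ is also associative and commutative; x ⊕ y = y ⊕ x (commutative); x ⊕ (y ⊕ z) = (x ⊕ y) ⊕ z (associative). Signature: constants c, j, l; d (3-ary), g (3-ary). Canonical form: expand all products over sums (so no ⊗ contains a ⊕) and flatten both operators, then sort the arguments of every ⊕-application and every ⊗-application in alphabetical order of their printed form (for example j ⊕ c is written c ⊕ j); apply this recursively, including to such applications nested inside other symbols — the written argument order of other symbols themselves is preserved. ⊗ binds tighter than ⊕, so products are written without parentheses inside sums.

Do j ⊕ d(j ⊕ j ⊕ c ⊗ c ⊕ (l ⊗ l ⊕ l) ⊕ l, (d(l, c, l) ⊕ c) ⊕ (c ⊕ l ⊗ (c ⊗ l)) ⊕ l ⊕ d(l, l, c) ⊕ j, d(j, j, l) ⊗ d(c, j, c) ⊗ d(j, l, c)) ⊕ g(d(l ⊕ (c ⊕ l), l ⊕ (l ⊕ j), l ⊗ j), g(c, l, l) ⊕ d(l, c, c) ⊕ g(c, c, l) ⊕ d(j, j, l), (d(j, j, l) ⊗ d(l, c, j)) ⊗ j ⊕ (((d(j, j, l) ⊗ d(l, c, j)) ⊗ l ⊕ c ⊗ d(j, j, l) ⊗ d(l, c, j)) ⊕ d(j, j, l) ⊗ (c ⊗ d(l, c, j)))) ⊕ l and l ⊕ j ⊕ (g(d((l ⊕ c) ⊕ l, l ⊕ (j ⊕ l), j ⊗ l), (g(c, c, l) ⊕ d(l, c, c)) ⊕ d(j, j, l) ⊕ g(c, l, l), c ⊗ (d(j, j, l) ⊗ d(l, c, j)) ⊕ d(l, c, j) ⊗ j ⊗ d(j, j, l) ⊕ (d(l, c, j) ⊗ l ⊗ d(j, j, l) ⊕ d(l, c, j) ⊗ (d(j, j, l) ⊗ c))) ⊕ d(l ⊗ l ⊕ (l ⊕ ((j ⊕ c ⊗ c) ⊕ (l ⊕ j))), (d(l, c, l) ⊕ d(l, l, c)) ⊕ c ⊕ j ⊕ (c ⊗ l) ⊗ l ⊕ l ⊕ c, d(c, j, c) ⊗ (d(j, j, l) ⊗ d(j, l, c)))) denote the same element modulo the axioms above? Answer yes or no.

Left:  j ⊕ d(j ⊕ j ⊕ c ⊗ c ⊕ (l ⊗ l ⊕ l) ⊕ l, (d(l, c, l) ⊕ c) ⊕ (c ⊕ l ⊗ (c ⊗ l)) ⊕ l ⊕ d(l, l, c) ⊕ j, d(j, j, l) ⊗ d(c, j, c) ⊗ d(j, l, c)) ⊕ g(d(l ⊕ (c ⊕ l), l ⊕ (l ⊕ j), l ⊗ j), g(c, l, l) ⊕ d(l, c, c) ⊕ g(c, c, l) ⊕ d(j, j, l), (d(j, j, l) ⊗ d(l, c, j)) ⊗ j ⊕ (((d(j, j, l) ⊗ d(l, c, j)) ⊗ l ⊕ c ⊗ d(j, j, l) ⊗ d(l, c, j)) ⊕ d(j, j, l) ⊗ (c ⊗ d(l, c, j)))) ⊕ l
  Un-nest:  j ⊕ d(c ⊗ c ⊕ j ⊕ j ⊕ l ⊕ l ⊕ l ⊗ l, c ⊕ c ⊕ c ⊗ l ⊗ l ⊕ d(l, c, l) ⊕ d(l, l, c) ⊕ j ⊕ l, d(c, j, c) ⊗ d(j, j, l) ⊗ d(j, l, c)) ⊕ g(d(c ⊕ l ⊕ l, j ⊕ l ⊕ l, j ⊗ l), d(j, j, l) ⊕ d(l, c, c) ⊕ g(c, c, l) ⊕ g(c, l, l), c ⊗ d(j, j, l) ⊗ d(l, c, j) ⊕ c ⊗ d(j, j, l) ⊗ d(l, c, j) ⊕ d(j, j, l) ⊗ d(l, c, j) ⊗ j ⊕ d(j, j, l) ⊗ d(l, c, j) ⊗ l) ⊕ l
  Order the arguments:  d(c ⊗ c ⊕ j ⊕ j ⊕ l ⊕ l ⊕ l ⊗ l, c ⊕ c ⊕ c ⊗ l ⊗ l ⊕ d(l, c, l) ⊕ d(l, l, c) ⊕ j ⊕ l, d(c, j, c) ⊗ d(j, j, l) ⊗ d(j, l, c)) ⊕ g(d(c ⊕ l ⊕ l, j ⊕ l ⊕ l, j ⊗ l), d(j, j, l) ⊕ d(l, c, c) ⊕ g(c, c, l) ⊕ g(c, l, l), c ⊗ d(j, j, l) ⊗ d(l, c, j) ⊕ c ⊗ d(j, j, l) ⊗ d(l, c, j) ⊕ d(j, j, l) ⊗ d(l, c, j) ⊗ j ⊕ d(j, j, l) ⊗ d(l, c, j) ⊗ l) ⊕ j ⊕ l
Right:  l ⊕ j ⊕ (g(d((l ⊕ c) ⊕ l, l ⊕ (j ⊕ l), j ⊗ l), (g(c, c, l) ⊕ d(l, c, c)) ⊕ d(j, j, l) ⊕ g(c, l, l), c ⊗ (d(j, j, l) ⊗ d(l, c, j)) ⊕ d(l, c, j) ⊗ j ⊗ d(j, j, l) ⊕ (d(l, c, j) ⊗ l ⊗ d(j, j, l) ⊕ d(l, c, j) ⊗ (d(j, j, l) ⊗ c))) ⊕ d(l ⊗ l ⊕ (l ⊕ ((j ⊕ c ⊗ c) ⊕ (l ⊕ j))), (d(l, c, l) ⊕ d(l, l, c)) ⊕ c ⊕ j ⊕ (c ⊗ l) ⊗ l ⊕ l ⊕ c, d(c, j, c) ⊗ (d(j, j, l) ⊗ d(j, l, c))))
  Un-nest:  l ⊕ j ⊕ g(d(c ⊕ l ⊕ l, j ⊕ l ⊕ l, j ⊗ l), d(j, j, l) ⊕ d(l, c, c) ⊕ g(c, c, l) ⊕ g(c, l, l), c ⊗ d(j, j, l) ⊗ d(l, c, j) ⊕ c ⊗ d(j, j, l) ⊗ d(l, c, j) ⊕ d(j, j, l) ⊗ d(l, c, j) ⊗ j ⊕ d(j, j, l) ⊗ d(l, c, j) ⊗ l) ⊕ d(c ⊗ c ⊕ j ⊕ j ⊕ l ⊕ l ⊕ l ⊗ l, c ⊕ c ⊕ c ⊗ l ⊗ l ⊕ d(l, c, l) ⊕ d(l, l, c) ⊕ j ⊕ l, d(c, j, c) ⊗ d(j, j, l) ⊗ d(j, l, c))
  Order the arguments:  d(c ⊗ c ⊕ j ⊕ j ⊕ l ⊕ l ⊕ l ⊗ l, c ⊕ c ⊕ c ⊗ l ⊗ l ⊕ d(l, c, l) ⊕ d(l, l, c) ⊕ j ⊕ l, d(c, j, c) ⊗ d(j, j, l) ⊗ d(j, l, c)) ⊕ g(d(c ⊕ l ⊕ l, j ⊕ l ⊕ l, j ⊗ l), d(j, j, l) ⊕ d(l, c, c) ⊕ g(c, c, l) ⊕ g(c, l, l), c ⊗ d(j, j, l) ⊗ d(l, c, j) ⊕ c ⊗ d(j, j, l) ⊗ d(l, c, j) ⊕ d(j, j, l) ⊗ d(l, c, j) ⊗ j ⊕ d(j, j, l) ⊗ d(l, c, j) ⊗ l) ⊕ j ⊕ l

Answer: yes — both canonical forms are d(c ⊗ c ⊕ j ⊕ j ⊕ l ⊕ l ⊕ l ⊗ l, c ⊕ c ⊕ c ⊗ l ⊗ l ⊕ d(l, c, l) ⊕ d(l, l, c) ⊕ j ⊕ l, d(c, j, c) ⊗ d(j, j, l) ⊗ d(j, l, c)) ⊕ g(d(c ⊕ l ⊕ l, j ⊕ l ⊕ l, j ⊗ l), d(j, j, l) ⊕ d(l, c, c) ⊕ g(c, c, l) ⊕ g(c, l, l), c ⊗ d(j, j, l) ⊗ d(l, c, j) ⊕ c ⊗ d(j, j, l) ⊗ d(l, c, j) ⊕ d(j, j, l) ⊗ d(l, c, j) ⊗ j ⊕ d(j, j, l) ⊗ d(l, c, j) ⊗ l) ⊕ j ⊕ l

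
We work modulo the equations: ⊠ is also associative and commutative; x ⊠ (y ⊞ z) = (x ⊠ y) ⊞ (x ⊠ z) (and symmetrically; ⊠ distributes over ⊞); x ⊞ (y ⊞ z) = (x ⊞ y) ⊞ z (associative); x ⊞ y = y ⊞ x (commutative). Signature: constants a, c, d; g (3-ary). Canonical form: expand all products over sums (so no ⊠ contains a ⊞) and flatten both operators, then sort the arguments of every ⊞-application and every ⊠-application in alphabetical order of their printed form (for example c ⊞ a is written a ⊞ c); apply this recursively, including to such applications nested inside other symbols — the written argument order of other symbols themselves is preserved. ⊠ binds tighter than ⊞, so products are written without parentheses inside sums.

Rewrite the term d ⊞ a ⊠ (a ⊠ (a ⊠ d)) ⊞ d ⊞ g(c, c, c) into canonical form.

Un-nest:  d ⊞ a ⊠ a ⊠ a ⊠ d ⊞ d ⊞ g(c, c, c)
Sort:  a ⊠ a ⊠ a ⊠ d ⊞ d ⊞ d ⊞ g(c, c, c)

Answer: a ⊠ a ⊠ a ⊠ d ⊞ d ⊞ d ⊞ g(c, c, c)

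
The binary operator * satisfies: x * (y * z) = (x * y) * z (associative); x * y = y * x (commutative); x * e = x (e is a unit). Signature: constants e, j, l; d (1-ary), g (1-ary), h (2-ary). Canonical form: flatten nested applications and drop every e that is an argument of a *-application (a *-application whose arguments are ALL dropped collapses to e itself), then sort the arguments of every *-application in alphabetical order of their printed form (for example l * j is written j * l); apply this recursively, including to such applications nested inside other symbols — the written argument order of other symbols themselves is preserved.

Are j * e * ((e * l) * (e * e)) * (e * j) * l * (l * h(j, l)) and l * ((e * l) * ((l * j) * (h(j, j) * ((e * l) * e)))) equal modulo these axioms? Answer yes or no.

Answer: no — h(j, l) * j * j * l * l * l vs h(j, j) * j * l * l * l * l

Derivation:
Left:  j * e * ((e * l) * (e * e)) * (e * j) * l * (l * h(j, l))
  Merge nested applications:  j * e * e * l * e * e * e * j * l * l * h(j, l)
  Drop the unit:  drop e (×5)
  Order the arguments:  h(j, l) * j * j * l * l * l
Right:  l * ((e * l) * ((l * j) * (h(j, j) * ((e * l) * e))))
  Flatten:  l * e * l * l * j * h(j, j) * e * l * e
  Unit:  drop e (×3)
  Order the arguments:  h(j, j) * j * l * l * l * l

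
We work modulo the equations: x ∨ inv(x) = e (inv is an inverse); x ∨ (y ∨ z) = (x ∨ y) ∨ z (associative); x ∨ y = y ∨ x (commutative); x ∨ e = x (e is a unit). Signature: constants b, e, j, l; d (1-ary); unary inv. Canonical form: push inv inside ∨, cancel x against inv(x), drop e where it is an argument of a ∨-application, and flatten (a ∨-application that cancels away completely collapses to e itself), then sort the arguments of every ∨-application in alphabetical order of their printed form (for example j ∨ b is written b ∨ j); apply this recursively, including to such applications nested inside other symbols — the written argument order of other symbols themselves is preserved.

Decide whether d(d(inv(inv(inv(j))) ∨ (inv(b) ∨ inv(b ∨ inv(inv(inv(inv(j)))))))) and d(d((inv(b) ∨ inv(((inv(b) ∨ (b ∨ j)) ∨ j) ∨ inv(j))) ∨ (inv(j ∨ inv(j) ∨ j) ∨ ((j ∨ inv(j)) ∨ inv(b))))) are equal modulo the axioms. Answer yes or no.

Answer: yes — both canonical forms are d(d(inv(b) ∨ inv(b) ∨ inv(j) ∨ inv(j)))

Derivation:
Left:  d(d(inv(inv(inv(j))) ∨ (inv(b) ∨ inv(b ∨ inv(inv(inv(inv(j))))))))
  Descend into:  inv(inv(inv(j))) ∨ (inv(b) ∨ inv(b ∨ inv(inv(inv(inv(j))))))
  Push inv inside:  distribute inv over ∨ and collapse double inv
  Combine occurrences:  inv(j) ∨ inv(j) ∨ inv(b) ∨ inv(b)
  Order the arguments:  inv(b) ∨ inv(b) ∨ inv(j) ∨ inv(j)
  Reassemble:  d(d(inv(b) ∨ inv(b) ∨ inv(j) ∨ inv(j)))
Right:  d(d((inv(b) ∨ inv(((inv(b) ∨ (b ∨ j)) ∨ j) ∨ inv(j))) ∨ (inv(j ∨ inv(j) ∨ j) ∨ ((j ∨ inv(j)) ∨ inv(b)))))
  Work inside:  (inv(b) ∨ inv(((inv(b) ∨ (b ∨ j)) ∨ j) ∨ inv(j))) ∨ (inv(j ∨ inv(j) ∨ j) ∨ ((j ∨ inv(j)) ∨ inv(b)))
  Push inv inside:  distribute inv over ∨ and collapse double inv
  Collect:  inv(b) ∨ inv(b) ∨ inv(j) ∨ inv(j)
  Put back:  d(d(inv(b) ∨ inv(b) ∨ inv(j) ∨ inv(j)))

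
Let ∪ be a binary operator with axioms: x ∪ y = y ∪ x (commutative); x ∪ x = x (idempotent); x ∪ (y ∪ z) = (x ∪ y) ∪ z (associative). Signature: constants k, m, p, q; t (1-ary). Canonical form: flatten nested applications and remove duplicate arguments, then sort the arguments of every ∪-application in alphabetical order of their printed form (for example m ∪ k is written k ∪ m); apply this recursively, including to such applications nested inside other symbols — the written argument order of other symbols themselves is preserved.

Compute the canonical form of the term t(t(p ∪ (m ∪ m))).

Work inside:  p ∪ (m ∪ m)
Un-nest:  p ∪ m ∪ m
Drop duplicates:  drop duplicate m
Order the arguments:  m ∪ p
Reassemble:  t(t(m ∪ p))

Answer: t(t(m ∪ p))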